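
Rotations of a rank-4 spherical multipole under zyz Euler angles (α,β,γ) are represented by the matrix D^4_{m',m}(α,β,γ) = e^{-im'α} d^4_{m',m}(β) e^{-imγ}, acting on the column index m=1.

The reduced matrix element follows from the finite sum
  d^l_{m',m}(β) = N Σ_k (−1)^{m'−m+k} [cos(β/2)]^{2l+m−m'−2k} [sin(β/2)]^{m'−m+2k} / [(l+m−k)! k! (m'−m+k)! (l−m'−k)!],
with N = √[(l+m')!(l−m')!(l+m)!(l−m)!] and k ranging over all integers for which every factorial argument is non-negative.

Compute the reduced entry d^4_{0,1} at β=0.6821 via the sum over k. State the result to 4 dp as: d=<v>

d^4_{0,1}(β=0.6821) via the finite sum:
c=cos(0.682100/2)=0.942404, s=sin(0.682100/2)=0.334477; N=√[24·24·120·6]=643.987578
The bounds max(0,m−m')=1 and min(l+m,l−m')=4 give 4 terms
  k=1: (−1)^0·643.9876/(144)·0.9424^7·0.3345^1 = +0.987508
  k=2: (−1)^1·643.9876/(24)·0.9424^5·0.3345^3 = -0.746363
  k=3: (−1)^2·643.9876/(24)·0.9424^3·0.3345^5 = +0.094017
  k=4: (−1)^3·643.9876/(144)·0.9424^1·0.3345^7 = -0.001974
d^4_{0,1}(0.6821) = +0.987508 -0.746363 +0.094017 -0.001974 = +0.333189

d=0.3332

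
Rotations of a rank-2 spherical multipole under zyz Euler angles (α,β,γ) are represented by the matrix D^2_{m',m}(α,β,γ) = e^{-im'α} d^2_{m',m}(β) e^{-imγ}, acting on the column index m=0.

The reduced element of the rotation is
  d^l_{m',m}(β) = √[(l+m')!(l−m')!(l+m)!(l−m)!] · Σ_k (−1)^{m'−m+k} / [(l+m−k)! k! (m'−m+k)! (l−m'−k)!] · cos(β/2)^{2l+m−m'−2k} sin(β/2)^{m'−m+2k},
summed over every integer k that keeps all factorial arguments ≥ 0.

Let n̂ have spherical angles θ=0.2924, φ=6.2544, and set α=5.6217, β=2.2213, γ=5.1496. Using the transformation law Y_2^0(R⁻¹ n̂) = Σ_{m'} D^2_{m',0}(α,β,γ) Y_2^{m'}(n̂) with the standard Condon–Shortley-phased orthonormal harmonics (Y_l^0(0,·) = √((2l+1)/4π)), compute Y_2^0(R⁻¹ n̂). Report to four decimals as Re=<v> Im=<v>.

Re=-0.1678 Im=0.0000

Need the full column D^2_{m',0} for m'=−2..2 at α=5.6217, β=2.2213, γ=5.1496.
cos(β/2)=0.444079, sin(β/2)=0.895988
d^2_{-2,0}: single k=2 term ⇒ +0.387793;  D = +0.095124-0.375946i
d^2_{-1,0}: k∈[1..2] ⇒ +0.192202 -0.782424 = -0.590221;  D = -0.465732+0.362567i
d^2_{0,0}: k∈[0..2] ⇒ +0.038890 -0.633264 +0.644478 = +0.050104;  D = +0.050104+0.000000i
d^2_{1,0}: k∈[0..1] ⇒ -0.192202 +0.782424 = +0.590221;  D = +0.465732+0.362567i
d^2_{2,0}: single k=0 term ⇒ +0.387793;  D = +0.095124+0.375946i
Y_2^{m'}(θ=0.2924,φ=6.2544) and Σ D·Y over m':
  (+0.0951-0.3759i)·(+0.0320+0.0018i)  (-0.4657+0.3626i)·(+0.2131+0.0061i)  (+0.0501+0.0000i)·(+0.5522+0.0000i)  (+0.4657+0.3626i)·(-0.2131+0.0061i)  (+0.0951+0.3759i)·(+0.0320-0.0018i)
Y_2^0(R⁻¹ n̂) = -0.167840-0.000000i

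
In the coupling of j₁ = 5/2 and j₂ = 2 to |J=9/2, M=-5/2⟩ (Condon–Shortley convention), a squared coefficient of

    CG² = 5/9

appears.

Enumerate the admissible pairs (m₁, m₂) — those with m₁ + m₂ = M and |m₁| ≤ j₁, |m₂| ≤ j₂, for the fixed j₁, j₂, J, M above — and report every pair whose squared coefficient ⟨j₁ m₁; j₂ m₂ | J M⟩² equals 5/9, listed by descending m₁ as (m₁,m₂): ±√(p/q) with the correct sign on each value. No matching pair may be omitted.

(-3/2,-1): +√(5/9)

Admissible pairs with m₁+m₂ = M = -5/2: (-5/2,0), (-3/2,-1), (-1/2,-2)
  (m₁,m₂)=(-1/2,-2): CG² = 5/18, CG = +√(5/18)
  (m₁,m₂)=(-3/2,-1): CG² = 5/9, CG = +√(5/9)   ← matches the target
  (m₁,m₂)=(-5/2,0): CG² = 1/6, CG = +√(1/6)
Pairs with CG² = 5/9: (-3/2,-1): +√(5/9)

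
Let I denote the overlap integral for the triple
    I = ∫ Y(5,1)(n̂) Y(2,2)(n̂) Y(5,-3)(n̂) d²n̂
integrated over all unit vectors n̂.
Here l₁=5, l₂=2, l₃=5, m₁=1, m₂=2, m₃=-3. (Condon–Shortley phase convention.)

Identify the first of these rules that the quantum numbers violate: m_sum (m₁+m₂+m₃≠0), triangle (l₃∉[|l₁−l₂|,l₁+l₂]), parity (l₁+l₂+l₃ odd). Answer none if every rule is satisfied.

none

Σmᵢ = 0  ✓
l₃∈[|l₁−l₂|,l₁+l₂]=[3,7], have l₃=5  ✓
Σlᵢ = 12 ⇒ even  ✓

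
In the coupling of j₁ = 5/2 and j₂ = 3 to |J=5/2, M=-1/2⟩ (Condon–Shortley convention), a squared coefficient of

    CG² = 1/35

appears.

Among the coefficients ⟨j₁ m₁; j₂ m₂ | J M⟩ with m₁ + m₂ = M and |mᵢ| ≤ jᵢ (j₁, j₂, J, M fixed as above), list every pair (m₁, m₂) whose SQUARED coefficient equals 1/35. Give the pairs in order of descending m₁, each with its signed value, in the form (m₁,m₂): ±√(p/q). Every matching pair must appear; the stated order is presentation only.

Admissible pairs with m₁+m₂ = M = -1/2: (-5/2,2), (-3/2,1), (-1/2,0), (1/2,-1), (3/2,-2), (5/2,-3)
  (m₁,m₂)=(5/2,-3): CG² = 5/21, CG = +√(5/21)
  (m₁,m₂)=(3/2,-2): CG² = 1/14, CG = +√(1/14)
  (m₁,m₂)=(1/2,-1): CG² = 8/35, CG = −√(8/35)
  (m₁,m₂)=(-1/2,0): CG² = 8/105, CG = +√(8/105)
  (m₁,m₂)=(-3/2,1): CG² = 1/35, CG = +√(1/35)   ← matches the target
  (m₁,m₂)=(-5/2,2): CG² = 5/14, CG = −√(5/14)
Pairs with CG² = 1/35: (-3/2,1): +√(1/35)

(-3/2,1): +√(1/35)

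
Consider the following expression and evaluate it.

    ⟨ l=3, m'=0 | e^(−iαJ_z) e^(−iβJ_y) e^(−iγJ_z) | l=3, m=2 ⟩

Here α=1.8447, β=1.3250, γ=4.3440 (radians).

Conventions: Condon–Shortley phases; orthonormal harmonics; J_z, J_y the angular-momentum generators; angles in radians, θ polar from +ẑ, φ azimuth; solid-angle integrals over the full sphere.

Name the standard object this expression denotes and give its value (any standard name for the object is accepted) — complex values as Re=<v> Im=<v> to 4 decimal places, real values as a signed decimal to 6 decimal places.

This is a Wigner D-matrix element — the rotation-matrix element ⟨l m'| R(α,β,γ) |l m⟩ in the angular-momentum basis.
Split into d^3_{0,2}(β=1.3250) × two z-phases.
Half-angle: c=0.788457, s=0.615090. N=√(6·6·120·1)=65.726707
k∈{2,3} keeps every argument non-negative
  k=2: (−1)^0·65.7267/(12)·0.7885^4·0.6151^2 = +0.800848
  k=3: (−1)^1·65.7267/(12)·0.7885^2·0.6151^4 = -0.487384
d^3_{0,2}(1.3250) = +0.800848 -0.487384 = +0.313464
D = (+1.000000+0.000000i)·(+0.313464)·(-0.740637-0.671905i) = -0.232163-0.210618i

Wigner D-matrix element, Re=-0.2322 Im=-0.2106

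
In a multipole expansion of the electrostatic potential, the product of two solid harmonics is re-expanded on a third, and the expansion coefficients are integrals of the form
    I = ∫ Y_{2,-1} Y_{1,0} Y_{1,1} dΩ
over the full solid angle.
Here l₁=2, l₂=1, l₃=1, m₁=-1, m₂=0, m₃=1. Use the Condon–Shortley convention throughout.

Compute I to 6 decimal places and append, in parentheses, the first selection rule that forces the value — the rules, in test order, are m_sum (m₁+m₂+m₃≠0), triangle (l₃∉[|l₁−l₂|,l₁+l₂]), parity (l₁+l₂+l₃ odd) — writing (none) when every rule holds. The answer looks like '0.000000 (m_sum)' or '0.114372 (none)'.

-0.218510 (none)

Checks pass: Σm=0; 4 even; l₃=1∈[1,3].
(2·2+1)(2·1+1)(2·1+1) = 45
Δ: 2! 2! 0! / 5! → 1/30
sum: t=1:−1/1 = -1/1
3j²(2 1 1; 0 0 0) = Δ·Π!·Σ² = 2/15  (sign +1)
sum: t=1:−1/2 = -1/2
3j²(2 1 1; -1 0 1) = Δ·Π!·Σ² = 1/10  (sign -1)
combine: 4πI² = 45·2/15·1/10 = 3/5
take √, sign -1: I = -0.21850969
No selection rule forces the value: the integral is nonzero (none).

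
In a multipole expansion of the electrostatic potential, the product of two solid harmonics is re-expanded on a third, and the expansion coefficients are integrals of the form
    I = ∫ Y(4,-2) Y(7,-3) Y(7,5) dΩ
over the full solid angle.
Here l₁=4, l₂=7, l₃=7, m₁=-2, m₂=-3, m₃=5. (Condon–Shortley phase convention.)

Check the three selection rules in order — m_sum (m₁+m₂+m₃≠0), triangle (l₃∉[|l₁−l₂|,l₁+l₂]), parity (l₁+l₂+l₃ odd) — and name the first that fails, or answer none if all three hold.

m₁+m₂+m₃ = -2 − 3 + 5 = 0  ✓
triangle: |4−7|=3 ≤ l₃=7 ≤ 4+7=11  ✓
parity: l₁+l₂+l₃ = 18 is even  ✓

none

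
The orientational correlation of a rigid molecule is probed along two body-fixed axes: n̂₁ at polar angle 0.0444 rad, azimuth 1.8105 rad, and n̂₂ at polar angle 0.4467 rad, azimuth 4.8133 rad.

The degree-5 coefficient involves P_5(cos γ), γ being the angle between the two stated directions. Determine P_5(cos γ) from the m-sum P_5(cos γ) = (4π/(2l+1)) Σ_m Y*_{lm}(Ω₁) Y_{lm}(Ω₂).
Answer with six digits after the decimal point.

-0.146554

Summing Y*_{l m}(θ₁,φ₁)·Y_{l m}(θ₂,φ₂) over m ∈ [−5, 5]; prefactor 4π/(2·5+1) = 1.142397:
  m=-5: (-0.000000+0.000000i) × (+0.003376+0.006113i) = -0.000000-0.000000i  (running Σ = -0.000000-0.000000i)
  m=-4: (+0.000003+0.000005i) × (+0.042394-0.018106i) = +0.000000+0.000000i  (running Σ = +0.000000+0.000000i)
  m=-3: (+0.000159-0.000182i) × (-0.052552-0.168255i) = -0.000039-0.000017i  (running Σ = -0.000039-0.000017i)
  m=-2: (-0.005902-0.003068i) × (-0.402450+0.082344i) = +0.002628+0.000749i  (running Σ = +0.002589+0.000732i)
  m=-1: (-0.026814+0.109714i) × (+0.048869+0.482629i) = -0.054262-0.007580i  (running Σ = -0.051673-0.006848i)
  m=0: (+0.921819-0.000000i) × (-0.027056+0.000000i) = -0.024941+0.000000i  (running Σ = -0.076613-0.006848i)
  m=1: (+0.026814+0.109714i) × (-0.048869+0.482629i) = -0.054262+0.007580i  (running Σ = -0.130875+0.000732i)
  m=2: (-0.005902+0.003068i) × (-0.402450-0.082344i) = +0.002628-0.000749i  (running Σ = -0.128247-0.000017i)
  m=3: (-0.000159-0.000182i) × (+0.052552-0.168255i) = -0.000039+0.000017i  (running Σ = -0.128286+0.000000i)
  m=4: (+0.000003-0.000005i) × (+0.042394+0.018106i) = +0.000000-0.000000i  (running Σ = -0.128286-0.000000i)
  m=5: (+0.000000+0.000000i) × (-0.003376+0.006113i) = -0.000000+0.000000i  (running Σ = -0.128286-0.000000i)
Σ over m = -0.128286-0.000000i; ×(4π/11) → -0.146554-0.000000i. Real part: -0.146554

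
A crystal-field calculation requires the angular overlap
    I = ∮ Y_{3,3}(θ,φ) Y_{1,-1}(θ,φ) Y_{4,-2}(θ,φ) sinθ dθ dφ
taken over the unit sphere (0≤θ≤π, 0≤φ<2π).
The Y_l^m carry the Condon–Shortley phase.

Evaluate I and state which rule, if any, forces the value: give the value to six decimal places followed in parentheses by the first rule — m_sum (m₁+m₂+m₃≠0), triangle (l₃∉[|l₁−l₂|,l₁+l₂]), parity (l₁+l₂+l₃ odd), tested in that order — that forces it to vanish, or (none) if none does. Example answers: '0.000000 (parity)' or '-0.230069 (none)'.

Checks pass: Σm=0; 8 even; l₃=4∈[2,4].
(2·3+1)(2·1+1)(2·4+1) = 189
Δ: 0! 6! 2! / 9! → 1/252
sum: t=0:+1/36 = 1/36
3j²(3 1 4; 0 0 0) = Δ·Π!·Σ² = 4/63  (sign +1)
sum: t=0:+1/1440 = 1/1440
3j²(3 1 4; 3 -1 -2) = Δ·Π!·Σ² = 1/252  (sign +1)
combine: 4πI² = 189·4/63·1/252 = 1/21
take √, sign +1: I = 0.06155813
No selection rule forces the value: the integral is nonzero (none).

0.061558 (none)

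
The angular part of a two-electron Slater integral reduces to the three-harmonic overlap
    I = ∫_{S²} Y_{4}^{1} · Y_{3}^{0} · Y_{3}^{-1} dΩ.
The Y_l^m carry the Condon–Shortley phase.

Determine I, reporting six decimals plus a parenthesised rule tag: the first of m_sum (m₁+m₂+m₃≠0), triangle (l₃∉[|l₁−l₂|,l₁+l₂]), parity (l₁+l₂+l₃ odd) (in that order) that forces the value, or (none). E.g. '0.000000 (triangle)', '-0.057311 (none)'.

Checks pass: Σm=0; 10 even; l₃=3∈[1,7].
(2·4+1)(2·3+1)(2·3+1) = 441
Δ: 4! 4! 2! / 11! → 1/34650
sum: t=1:−1/72 t=2:+1/16 t=3:−1/72 = 5/144
3j²(4 3 3; 0 0 0) = Δ·Π!·Σ² = 2/77  (sign -1)
sum: t=1:−1/48 t=2:+1/24 t=3:−1/288 = 5/288
3j²(4 3 3; 1 0 -1) = Δ·Π!·Σ² = 5/462  (sign +1)
combine: 4πI² = 441·2/77·5/462 = 15/121
take √, sign -1: I = -0.09932258
No selection rule forces the value: the integral is nonzero (none).

-0.099323 (none)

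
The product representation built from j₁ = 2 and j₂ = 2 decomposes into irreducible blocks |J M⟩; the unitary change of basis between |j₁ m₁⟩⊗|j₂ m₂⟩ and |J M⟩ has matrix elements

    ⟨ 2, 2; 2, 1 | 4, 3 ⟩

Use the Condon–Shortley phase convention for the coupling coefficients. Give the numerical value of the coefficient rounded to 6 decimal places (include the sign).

triangle: 0!·4!·4!/9! = 576/362880
(j±m)!: 4!·0!·3!·1!·7!·1! = 725760
prefactor² = (2J+1)·Δ·N² = 10368
  k=0: +1/(0!·0!·0!·3!·4!·1!) = 1/144
Σ = 1/144  ⇒  CG² = 10368·(1/144)² = 1/2
CG = +√(1/2) = +0.707107

+0.707107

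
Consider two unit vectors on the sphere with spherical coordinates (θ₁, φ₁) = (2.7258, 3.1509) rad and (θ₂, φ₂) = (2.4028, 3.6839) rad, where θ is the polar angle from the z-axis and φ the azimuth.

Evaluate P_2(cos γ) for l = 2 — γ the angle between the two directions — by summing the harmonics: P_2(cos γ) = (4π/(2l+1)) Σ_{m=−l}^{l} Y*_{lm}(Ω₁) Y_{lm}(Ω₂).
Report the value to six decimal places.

Term-by-term m-sum for l=2 (normalisation 4π/5 = 2.513274):
  term(m=-2) = 0.00534 - 0.00966j   from Y*(Ω₁)=0.06301 + 0.00117j, Y(Ω₂)=0.08184 - 0.15486j
  term(m=-1) = 0.09456 - 0.05578j   from Y*(Ω₁)=0.28544 + 0.00266j, Y(Ω₂)=0.32942 - 0.19850j
  term(m=+0) = 0.09611 + 0.00000j   from Y*(Ω₁)=0.47642 + 0.00000j, Y(Ω₂)=0.20173 + 0.00000j
  term(m=+1) = 0.09456 + 0.05578j   from Y*(Ω₁)=-0.28544 + 0.00266j, Y(Ω₂)=-0.32942 - 0.19850j
  term(m=+2) = 0.00534 + 0.00966j   from Y*(Ω₁)=0.06301 - 0.00117j, Y(Ω₂)=0.08184 + 0.15486j
Total Σ_m = 0.29590 - 0.00000j. Multiply by 2.513274: 0.74367 - 0.00000j. P_2(cos γ) = 0.743674

0.743674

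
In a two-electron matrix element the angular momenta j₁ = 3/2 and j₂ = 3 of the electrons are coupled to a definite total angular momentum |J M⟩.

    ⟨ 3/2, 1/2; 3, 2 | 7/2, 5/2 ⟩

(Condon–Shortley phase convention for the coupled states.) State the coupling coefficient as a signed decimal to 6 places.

√[8·1!2!5!/9! · 2!1!5!1!6!1!] = √(6400/7)
  +(−1)^0/∏(0,1,1,5,1,0)! = 1/120  (running 1/120)
  +(−1)^1/∏(1,0,0,4,2,1)! = -1/48  (running -1/80)
⟨..|..⟩ = √(6400/7)·(-1/80) = -0.377964

−√(1/7) ≈ -0.377964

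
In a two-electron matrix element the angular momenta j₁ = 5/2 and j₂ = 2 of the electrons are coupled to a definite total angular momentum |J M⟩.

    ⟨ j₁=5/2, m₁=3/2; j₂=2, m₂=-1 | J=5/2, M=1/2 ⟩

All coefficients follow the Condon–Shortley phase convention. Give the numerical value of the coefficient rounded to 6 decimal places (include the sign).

+0.414039  (= +√(6/35))

j₁+j₂−J=2  J+j₁−j₂=3  J−j₁+j₂=2  j₁+j₂+J+1=8
(j₁±m₁, j₂±m₂, J±M) = (4,1,1,3,3,2)
P² = 216/35
sum k=0..1:
  [0] +1/4 = 1/4
  [1] −1/12 = -1/12
S = 1/6
C² = P²·S² = 6/35 ; C = +0.414039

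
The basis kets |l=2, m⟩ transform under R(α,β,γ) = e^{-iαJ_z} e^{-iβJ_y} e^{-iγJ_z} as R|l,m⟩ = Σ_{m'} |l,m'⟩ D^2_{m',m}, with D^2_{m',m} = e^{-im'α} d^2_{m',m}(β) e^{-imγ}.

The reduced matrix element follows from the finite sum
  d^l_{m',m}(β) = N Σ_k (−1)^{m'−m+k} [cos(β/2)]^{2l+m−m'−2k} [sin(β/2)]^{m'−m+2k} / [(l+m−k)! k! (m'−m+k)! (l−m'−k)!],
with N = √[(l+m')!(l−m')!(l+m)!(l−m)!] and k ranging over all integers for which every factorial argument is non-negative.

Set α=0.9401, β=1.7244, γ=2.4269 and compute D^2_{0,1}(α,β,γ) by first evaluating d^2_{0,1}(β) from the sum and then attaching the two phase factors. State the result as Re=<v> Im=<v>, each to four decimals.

Re=0.1399 Im=0.1214

Split into d^2_{0,1}(β=1.7244) × two z-phases.
Half-angle: c=0.650769, s=0.759276. N=√(2·2·6·1)=4.898979
The bounds max(0,m−m')=1 and min(l+m,l−m')=2 give 2 terms
  k=1: (−1)^0·4.8990/(2)·0.6508^3·0.7593^1 = +0.512572
  k=2: (−1)^1·4.8990/(2)·0.6508^1·0.7593^3 = -0.697753
d^2_{0,1}(1.7244) = +0.512572 -0.697753 = -0.185180
Attach z-rotation phases: D = e^{-i(0)(0.9401)}·(-0.185180)·e^{-i(1)(2.4269)} = +0.139866+0.121364i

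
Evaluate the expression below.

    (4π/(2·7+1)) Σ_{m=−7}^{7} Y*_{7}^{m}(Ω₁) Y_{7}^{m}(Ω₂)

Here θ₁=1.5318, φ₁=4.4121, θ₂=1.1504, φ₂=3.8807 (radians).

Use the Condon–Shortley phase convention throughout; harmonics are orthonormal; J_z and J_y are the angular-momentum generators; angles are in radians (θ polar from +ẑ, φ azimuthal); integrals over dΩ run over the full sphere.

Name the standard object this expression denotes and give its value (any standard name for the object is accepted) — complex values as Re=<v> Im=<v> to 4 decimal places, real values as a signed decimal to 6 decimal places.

This sum is the spherical-harmonic addition theorem: it equals the Legendre polynomial P_l(cos γ) of the angle γ between the two directions.
Expand P_7 via completeness: Σ_{m} conj(Y_{7,m}) at Ω₁ times Y_{7,m} at Ω₂ —
  m=-7: Y*=0.42884 - 0.25197j  Y=-0.11765 - 0.23665j  product -0.11008 - 0.07184j
  m=-6: Y*=0.01662 + 0.07068j  Y=-0.12121 + 0.42511j  product -0.03206 - 0.00150j
  m=-5: Y*=0.35745 + 0.02483j  Y=0.23060 - 0.14264j  product 0.08597 - 0.04526j
  m=-4: Y*=-0.03071 + 0.07927j  Y=0.17068 + 0.03197j  product -0.00778 + 0.01255j
  m=-3: Y*=0.25092 + 0.19876j  Y=-0.20415 - 0.27049j  product 0.00254 - 0.10845j
  m=-2: Y*=-0.07453 + 0.05105j  Y=0.00317 - 0.03419j  product 0.00151 + 0.00271j
  m=-1: Y*=0.09054 + 0.29241j  Y=-0.24718 + 0.22530j  product -0.08826 - 0.05188j
  m=+0: Y*=-0.09191 + 0.00000j  Y=0.00624 + 0.00000j  product -0.00057 + 0.00000j
  m=+1: Y*=-0.09054 + 0.29241j  Y=0.24718 + 0.22530j  product -0.08826 + 0.05188j
  m=+2: Y*=-0.07453 - 0.05105j  Y=0.00317 + 0.03419j  product 0.00151 - 0.00271j
  m=+3: Y*=-0.25092 + 0.19876j  Y=0.20415 - 0.27049j  product 0.00254 + 0.10845j
  m=+4: Y*=-0.03071 - 0.07927j  Y=0.17068 - 0.03197j  product -0.00778 - 0.01255j
  m=+5: Y*=-0.35745 + 0.02483j  Y=-0.23060 - 0.14264j  product 0.08597 + 0.04526j
  m=+6: Y*=0.01662 - 0.07068j  Y=-0.12121 - 0.42511j  product -0.03206 + 0.00150j
  m=+7: Y*=-0.42884 - 0.25197j  Y=0.11765 - 0.23665j  product -0.11008 + 0.07184j
Total Σ_m = -0.29689 + 0.00000j. Multiply by 0.837758: -0.24872 + 0.00000j. P_7(cos γ) = -0.248722

Legendre polynomial (addition theorem), -0.248722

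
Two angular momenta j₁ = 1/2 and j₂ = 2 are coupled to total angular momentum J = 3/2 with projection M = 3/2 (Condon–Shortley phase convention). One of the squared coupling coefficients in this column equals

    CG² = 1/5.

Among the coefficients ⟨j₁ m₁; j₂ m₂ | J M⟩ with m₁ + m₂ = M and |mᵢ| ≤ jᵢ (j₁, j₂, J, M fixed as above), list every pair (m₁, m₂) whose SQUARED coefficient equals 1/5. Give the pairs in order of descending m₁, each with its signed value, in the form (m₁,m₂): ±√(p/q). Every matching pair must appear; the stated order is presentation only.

Admissible pairs with m₁+m₂ = M = 3/2: (-1/2,2), (1/2,1)
  (m₁,m₂)=(1/2,1): CG² = 1/5, CG = +√(1/5)   ← matches the target
  (m₁,m₂)=(-1/2,2): CG² = 4/5, CG = −√(4/5)
Pairs with CG² = 1/5: (1/2,1): +√(1/5)

(1/2,1): +√(1/5)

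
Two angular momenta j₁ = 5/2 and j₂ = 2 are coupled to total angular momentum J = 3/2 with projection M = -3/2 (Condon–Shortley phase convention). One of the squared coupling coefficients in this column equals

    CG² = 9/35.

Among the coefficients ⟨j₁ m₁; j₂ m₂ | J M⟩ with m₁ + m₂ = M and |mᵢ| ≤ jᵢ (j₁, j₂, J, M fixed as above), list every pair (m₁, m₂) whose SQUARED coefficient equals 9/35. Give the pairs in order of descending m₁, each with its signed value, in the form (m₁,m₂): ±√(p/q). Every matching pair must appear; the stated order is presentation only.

(-1/2,-1): −√(9/35)

Admissible pairs with m₁+m₂ = M = -3/2: (-5/2,1), (-3/2,0), (-1/2,-1), (1/2,-2)
  (m₁,m₂)=(1/2,-2): CG² = 4/35, CG = +√(4/35)
  (m₁,m₂)=(-1/2,-1): CG² = 9/35, CG = −√(9/35)   ← matches the target
  (m₁,m₂)=(-3/2,0): CG² = 12/35, CG = +√(12/35)
  (m₁,m₂)=(-5/2,1): CG² = 2/7, CG = −√(2/7)
Pairs with CG² = 9/35: (-1/2,-1): −√(9/35)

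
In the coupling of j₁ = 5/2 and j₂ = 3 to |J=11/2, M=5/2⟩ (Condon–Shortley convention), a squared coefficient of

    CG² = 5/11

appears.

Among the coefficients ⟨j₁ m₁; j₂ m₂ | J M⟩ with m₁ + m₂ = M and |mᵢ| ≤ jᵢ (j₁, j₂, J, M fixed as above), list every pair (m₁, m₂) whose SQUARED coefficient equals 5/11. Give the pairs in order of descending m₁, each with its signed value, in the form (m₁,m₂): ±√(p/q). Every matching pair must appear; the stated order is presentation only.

Admissible pairs with m₁+m₂ = M = 5/2: (-1/2,3), (1/2,2), (3/2,1), (5/2,0)
  (m₁,m₂)=(5/2,0): CG² = 4/33, CG = +√(4/33)
  (m₁,m₂)=(3/2,1): CG² = 5/11, CG = +√(5/11)   ← matches the target
  (m₁,m₂)=(1/2,2): CG² = 4/11, CG = +√(4/11)
  (m₁,m₂)=(-1/2,3): CG² = 2/33, CG = +√(2/33)
Pairs with CG² = 5/11: (3/2,1): +√(5/11)

(3/2,1): +√(5/11)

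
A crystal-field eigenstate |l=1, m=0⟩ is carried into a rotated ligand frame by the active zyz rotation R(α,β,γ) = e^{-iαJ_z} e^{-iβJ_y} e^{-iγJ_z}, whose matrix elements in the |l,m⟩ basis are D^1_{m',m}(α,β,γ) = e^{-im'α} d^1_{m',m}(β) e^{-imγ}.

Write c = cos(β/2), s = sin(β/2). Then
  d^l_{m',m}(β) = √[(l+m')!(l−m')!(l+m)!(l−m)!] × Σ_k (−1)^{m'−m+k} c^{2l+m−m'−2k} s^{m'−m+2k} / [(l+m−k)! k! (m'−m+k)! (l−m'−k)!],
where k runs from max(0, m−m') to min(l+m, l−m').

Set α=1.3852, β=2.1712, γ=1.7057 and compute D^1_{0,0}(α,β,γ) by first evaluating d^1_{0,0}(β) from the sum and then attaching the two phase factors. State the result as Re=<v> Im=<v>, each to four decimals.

D^1_{0,0}(1.3852,2.1712,1.7057) = e^{-i·0·1.3852}·d^1_{0,0}(2.1712)·e^{-i·0·1.7057}. Compute d first:
Half-angle: c=0.466382, s=0.884583. N=√(1·1·1·1)=1.000000
The bounds max(0,m−m')=0 and min(l+m,l−m')=1 give 2 terms
  k=0: (−1)^0·1.0000/(1)·0.4664^2·0.8846^0 = +0.217512
  k=1: (−1)^1·1.0000/(1)·0.4664^0·0.8846^2 = -0.782488
d^1_{0,0}(2.1712) = +0.217512 -0.782488 = -0.564976
Phases: e^{-i·(0)·1.3852}=+1.000000+0.000000i, e^{-i·(0)·1.7057}=+1.000000+0.000000i ⇒ D=-0.564976+0.000000i

Re=-0.5650 Im=0.0000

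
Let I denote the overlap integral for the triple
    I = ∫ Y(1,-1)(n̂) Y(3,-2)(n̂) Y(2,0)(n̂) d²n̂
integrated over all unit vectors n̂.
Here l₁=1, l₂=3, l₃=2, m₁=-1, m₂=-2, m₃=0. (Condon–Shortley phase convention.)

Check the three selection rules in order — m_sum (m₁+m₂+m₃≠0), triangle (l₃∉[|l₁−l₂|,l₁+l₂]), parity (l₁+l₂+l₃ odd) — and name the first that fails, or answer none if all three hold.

m_sum

Σmᵢ = -3  ✗
l₃∈[|l₁−l₂|,l₁+l₂]=[2,4], have l₃=2
Σlᵢ = 6 ⇒ even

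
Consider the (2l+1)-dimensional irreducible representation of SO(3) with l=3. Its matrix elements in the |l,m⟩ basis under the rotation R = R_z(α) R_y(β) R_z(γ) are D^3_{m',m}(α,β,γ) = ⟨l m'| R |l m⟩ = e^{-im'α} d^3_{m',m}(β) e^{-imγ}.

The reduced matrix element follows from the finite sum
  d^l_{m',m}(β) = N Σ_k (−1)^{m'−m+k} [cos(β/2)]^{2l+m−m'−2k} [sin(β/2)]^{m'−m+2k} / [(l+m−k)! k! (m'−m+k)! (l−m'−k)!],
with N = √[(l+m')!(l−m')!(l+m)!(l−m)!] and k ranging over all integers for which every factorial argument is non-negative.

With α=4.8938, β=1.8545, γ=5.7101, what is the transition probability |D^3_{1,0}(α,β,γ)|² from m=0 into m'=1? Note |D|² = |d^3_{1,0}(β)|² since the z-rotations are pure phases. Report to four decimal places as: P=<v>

P=0.0639

Split into d^3_{1,0}(β=1.8545) × two z-phases.
c=cos(1.854500/2)=0.600036, s=sin(1.854500/2)=0.799973; N=√[24·2·6·6]=41.569219
k: max(0,(0)−(1))=0 … min(3+(0),3−(1))=2
  k=0: (−1)^1·41.5692/(12)·0.6000^5·0.8000^1 = -0.215552
  k=1: (−1)^2·41.5692/(4)·0.6000^3·0.8000^3 = +1.149397
  k=2: (−1)^3·41.5692/(12)·0.6000^1·0.8000^5 = -0.680996
d^3_{1,0}(1.8545) = -0.215552 +1.149397 -0.680996 = +0.252849
|D^3_{1,0}|² = |d^3_{1,0}(β)|² = (+0.252849)² = 0.063932 (the z-rotation phases have unit modulus)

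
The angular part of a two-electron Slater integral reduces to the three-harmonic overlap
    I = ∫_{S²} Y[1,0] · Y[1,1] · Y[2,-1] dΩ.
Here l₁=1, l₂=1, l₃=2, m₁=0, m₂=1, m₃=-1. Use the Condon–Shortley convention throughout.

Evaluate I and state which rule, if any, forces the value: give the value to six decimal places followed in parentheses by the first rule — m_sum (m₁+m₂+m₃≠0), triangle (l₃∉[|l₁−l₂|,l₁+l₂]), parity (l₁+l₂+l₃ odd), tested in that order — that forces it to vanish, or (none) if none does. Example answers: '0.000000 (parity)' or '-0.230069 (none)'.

Rules hold: Σm=0, L=4 even, 0≤2≤2.
N = 3·3·5 = 45
Δ = 0!·2!·2!/5! = 1/30
Racah Σ t=0..0: t=0:+1/1 = 1/1
⇒ 3j(1 1 2; 0 0 0)² = 2/15, sgn +1
Racah Σ t=0..0: t=0:+1/2 = 1/2
⇒ 3j(1 1 2; 0 1 -1)² = 1/10, sgn -1
4πI² = N·(3j₀)²·(3jₘ)² = 3/5
I = -1·√(0.6/4π) = -0.21850969
No selection rule forces the value: the integral is nonzero (none).

-0.218510 (none)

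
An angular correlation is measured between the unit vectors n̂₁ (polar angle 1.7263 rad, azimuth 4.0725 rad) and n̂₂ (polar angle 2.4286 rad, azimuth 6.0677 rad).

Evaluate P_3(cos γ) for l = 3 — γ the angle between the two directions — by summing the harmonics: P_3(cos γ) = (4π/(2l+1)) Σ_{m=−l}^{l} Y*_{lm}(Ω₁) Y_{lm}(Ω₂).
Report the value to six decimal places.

0.215154

Term-by-term m-sum for l=3 (normalisation 4π/7 = 1.795196):
  m=-3: Y*=0.37807 - 0.13752j  Y=0.09320 + 0.07033j  product 0.04491 + 0.01377j
  m=-2: Y*=0.04433 - 0.14799j  Y=-0.30050 - 0.13817j  product -0.03377 + 0.03835j
  m=-1: Y*=0.16778 + 0.22540j  Y=0.38425 + 0.08411j  product 0.04551 + 0.10072j
  m=+0: Y*=0.16646 + 0.00000j  Y=0.03930 + 0.00000j  product 0.00654 + 0.00000j
  m=+1: Y*=-0.16778 + 0.22540j  Y=-0.38425 + 0.08411j  product 0.04551 - 0.10072j
  m=+2: Y*=0.04433 + 0.14799j  Y=-0.30050 + 0.13817j  product -0.03377 - 0.03835j
  m=+3: Y*=-0.37807 - 0.13752j  Y=-0.09320 + 0.07033j  product 0.04491 - 0.01377j
Total Σ_m = 0.11985 + 0.00000j. Multiply by 1.795196: 0.21515 + 0.00000j. P_3(cos γ) = 0.215154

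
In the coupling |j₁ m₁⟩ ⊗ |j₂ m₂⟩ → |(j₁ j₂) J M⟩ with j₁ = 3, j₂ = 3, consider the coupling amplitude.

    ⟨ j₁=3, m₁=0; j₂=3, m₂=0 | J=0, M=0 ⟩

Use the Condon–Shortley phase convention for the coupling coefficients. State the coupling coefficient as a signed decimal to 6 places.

−√(1/7) ≈ -0.377964

√[1·6!0!0!/7! · 3!3!3!3!0!0!] = √(1296/7)
  +(−1)^3/∏(3,3,0,0,0,0)! = -1/36  (running -1/36)
⟨..|..⟩ = √(1296/7)·(-1/36) = -0.377964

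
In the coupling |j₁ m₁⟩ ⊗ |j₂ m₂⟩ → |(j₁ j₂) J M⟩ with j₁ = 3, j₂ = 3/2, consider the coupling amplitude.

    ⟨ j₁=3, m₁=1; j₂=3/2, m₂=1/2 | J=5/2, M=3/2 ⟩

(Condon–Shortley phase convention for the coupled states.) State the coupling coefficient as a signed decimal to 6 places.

-0.591608

j₁+j₂−J=2  J+j₁−j₂=4  J−j₁+j₂=1  j₁+j₂+J+1=8
(j₁±m₁, j₂±m₂, J±M) = (4,2,2,1,4,1)
P² = 576/35
sum k=1..2:
  [1] −1/6 = -1/6
  [2] +1/48 = 1/48
S = -7/48
C² = P²·S² = 7/20 ; C = -0.591608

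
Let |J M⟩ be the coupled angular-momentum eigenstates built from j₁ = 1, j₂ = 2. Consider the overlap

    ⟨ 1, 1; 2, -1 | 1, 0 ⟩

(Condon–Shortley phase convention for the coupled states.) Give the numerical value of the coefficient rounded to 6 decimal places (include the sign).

triangle: 2!*0!*2!/5! = 4/120
(j±m)!: 2!*0!*1!*3!*1!*1! = 12
prefactor² = (2J+1)*Δ*N² = 6/5
  k=0: +1/(0!*2!*0!*1!*0!*1!) = 1/2
Σ = 1/2  ⇒  CG² = 6/5*(1/2)² = 3/10
CG = +√(3/10) = +0.547723

+0.547723  (= +√(3/10))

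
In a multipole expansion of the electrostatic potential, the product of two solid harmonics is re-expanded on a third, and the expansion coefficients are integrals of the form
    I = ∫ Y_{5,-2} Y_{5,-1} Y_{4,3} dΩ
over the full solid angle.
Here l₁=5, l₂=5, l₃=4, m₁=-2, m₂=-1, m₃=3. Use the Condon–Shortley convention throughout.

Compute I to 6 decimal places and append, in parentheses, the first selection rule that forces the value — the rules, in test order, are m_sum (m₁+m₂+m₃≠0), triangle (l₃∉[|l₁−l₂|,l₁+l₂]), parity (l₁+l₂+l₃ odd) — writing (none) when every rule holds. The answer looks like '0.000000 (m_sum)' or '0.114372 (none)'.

Rules hold: Σm=0, L=14 even, 0≤4≤10.
N = 11·11·9 = 1089
Δ = 6!·4!·4!/15! = 1/3153150
Racah Σ t=1..5: t=1:−1/69120 t=2:+1/1728 t=3:−1/576 t=4:+1/1728 t=5:−1/69120 = -7/11520
⇒ 3j(5 5 4; 0 0 0)² = 2/143, sgn -1
Racah Σ t=3..4: t=3:−1/5184 t=4:+1/6912 = -1/20736
⇒ 3j(5 5 4; -2 -1 3)² = 5/2574, sgn +1
4πI² = N·(3j₀)²·(3jₘ)² = 5/169
I = -1·√(0.0295858/4π) = -0.04852178
No selection rule forces the value: the integral is nonzero (none).

-0.048522 (none)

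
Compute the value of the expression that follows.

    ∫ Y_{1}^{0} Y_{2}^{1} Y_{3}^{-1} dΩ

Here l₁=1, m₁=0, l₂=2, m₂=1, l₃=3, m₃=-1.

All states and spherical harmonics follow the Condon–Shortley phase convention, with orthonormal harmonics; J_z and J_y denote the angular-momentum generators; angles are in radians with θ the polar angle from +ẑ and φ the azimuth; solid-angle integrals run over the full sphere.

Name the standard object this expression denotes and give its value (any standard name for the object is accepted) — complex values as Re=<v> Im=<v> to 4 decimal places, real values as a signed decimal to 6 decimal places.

Gaunt coefficient, -0.233597

This is a Gaunt coefficient — the integral of a triple product of spherical harmonics over the sphere.
Rules hold: Σm=0, L=6 even, 1≤3≤3.
N = 3·5·7 = 105
Δ = 0!·2!·4!/7! = 1/105
Racah Σ t=0..0: t=0:+1/4 = 1/4
⇒ 3j(1 2 3; 0 0 0)² = 3/35, sgn -1
Racah Σ t=0..0: t=0:+1/6 = 1/6
⇒ 3j(1 2 3; 0 1 -1)² = 8/105, sgn +1
4πI² = N·(3j₀)²·(3jₘ)² = 24/35
I = -1·√(0.685714/4π) = -0.23359668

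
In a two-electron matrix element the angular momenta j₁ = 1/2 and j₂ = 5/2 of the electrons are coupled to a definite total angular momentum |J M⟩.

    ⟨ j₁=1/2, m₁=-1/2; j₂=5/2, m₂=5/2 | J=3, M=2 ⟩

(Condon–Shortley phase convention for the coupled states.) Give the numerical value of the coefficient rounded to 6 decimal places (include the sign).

j₁+j₂−J=0  J+j₁−j₂=1  J−j₁+j₂=5  j₁+j₂+J+1=7
(j₁±m₁, j₂±m₂, J±M) = (0,1,5,0,5,1)
P² = 2400
sum k=0..0:
  [0] +1/120 = 1/120
S = 1/120
C² = P²·S² = 1/6 ; C = +0.408248

+√(1/6) = +0.408248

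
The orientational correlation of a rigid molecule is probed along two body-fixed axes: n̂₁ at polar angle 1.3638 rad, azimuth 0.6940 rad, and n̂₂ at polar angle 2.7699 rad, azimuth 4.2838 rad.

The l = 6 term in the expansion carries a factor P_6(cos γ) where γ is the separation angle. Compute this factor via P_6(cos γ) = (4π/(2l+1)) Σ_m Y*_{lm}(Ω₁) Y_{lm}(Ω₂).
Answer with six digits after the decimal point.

Summing Y*_{l m}(θ₁,φ₁)·Y_{l m}(θ₂,φ₂) over m ∈ [−6, 6]; prefactor 4π/(2·6+1) = 0.966644:
  m=-6: (-0.22125 - 0.36218j) × (0.00093 - 0.00060j) = -0.00042 - 0.00021j  (running Σ = -0.00042 - 0.00021j)
  m=-5: (-0.29225 - 0.09958j) × (0.00828 + 0.00533j) = -0.00189 - 0.00238j  (running Σ = -0.00231 - 0.00259j)
  m=-4: (0.16364 - 0.06264j) × (-0.00759 + 0.05253j) = 0.00205 + 0.00907j  (running Σ = -0.00027 + 0.00648j)
  m=-3: (0.15565 - 0.27747j) × (-0.18274 + 0.05354j) = -0.01359 + 0.05904j  (running Σ = -0.01385 + 0.06552j)
  m=-2: (0.01693 + 0.09159j) × (-0.28804 - 0.33267j) = 0.02559 - 0.03201j  (running Σ = 0.01174 + 0.03351j)
  m=-1: (0.24152 + 0.20096j) × (0.22164 - 0.48507j) = 0.15101 - 0.07261j  (running Σ = 0.16275 - 0.03911j)
  m=0: (-0.07053 + 0.00000j) × (-0.00723 + 0.00000j) = 0.00051 + 0.00000j  (running Σ = 0.16326 - 0.03911j)
  m=1: (-0.24152 + 0.20096j) × (-0.22164 - 0.48507j) = 0.15101 + 0.07261j  (running Σ = 0.31427 + 0.03351j)
  m=2: (0.01693 - 0.09159j) × (-0.28804 + 0.33267j) = 0.02559 + 0.03201j  (running Σ = 0.33986 + 0.06552j)
  m=3: (-0.15565 - 0.27747j) × (0.18274 + 0.05354j) = -0.01359 - 0.05904j  (running Σ = 0.32627 + 0.00648j)
  m=4: (0.16364 + 0.06264j) × (-0.00759 - 0.05253j) = 0.00205 - 0.00907j  (running Σ = 0.32832 - 0.00259j)
  m=5: (0.29225 - 0.09958j) × (-0.00828 + 0.00533j) = -0.00189 + 0.00238j  (running Σ = 0.32643 - 0.00021j)
  m=6: (-0.22125 + 0.36218j) × (0.00093 + 0.00060j) = -0.00042 + 0.00021j  (running Σ = 0.32601 + 0.00000j)
Σ over m = 0.32601 + 0.00000j; ×(4π/13) → 0.31513 + 0.00000j. Real part: 0.315133

0.315133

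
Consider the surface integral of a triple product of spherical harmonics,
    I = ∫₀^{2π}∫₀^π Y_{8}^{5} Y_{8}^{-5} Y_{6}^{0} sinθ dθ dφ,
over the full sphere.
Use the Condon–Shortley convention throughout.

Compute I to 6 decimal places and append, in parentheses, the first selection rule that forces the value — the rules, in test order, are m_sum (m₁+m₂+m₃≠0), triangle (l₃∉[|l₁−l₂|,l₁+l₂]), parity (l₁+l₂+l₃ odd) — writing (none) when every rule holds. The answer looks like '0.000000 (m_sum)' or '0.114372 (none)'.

0.058187 (none)

Rules hold: Σm=0, L=22 even, 0≤6≤16.
N = 17·17·13 = 3757
Δ = 10!·6!·6!/23! = 1/13742520792
Racah Σ t=2..8: t=2:+1/41803776000 t=3:−1/435456000 t=4:+1/39813120 t=5:−1/18662400 t=6:+1/39813120 t=7:−1/435456000 t=8:+1/41803776000 = -11/1393459200
⇒ 3j(8 8 6; 0 0 0)² = 600/96577, sgn -1
Racah Σ t=0..3: t=0:+1/4702924800 t=1:−1/836075520 t=2:+1/1161216000 t=3:−1/15676416000 = -1/5374771200
⇒ 3j(8 8 6; 5 -5 0)² = 325/178296, sgn -1
4πI² = N·(3j₀)²·(3jₘ)² = 8125/190969
I = +1·√(0.0425462/4π) = 0.05818691
No selection rule forces the value: the integral is nonzero (none).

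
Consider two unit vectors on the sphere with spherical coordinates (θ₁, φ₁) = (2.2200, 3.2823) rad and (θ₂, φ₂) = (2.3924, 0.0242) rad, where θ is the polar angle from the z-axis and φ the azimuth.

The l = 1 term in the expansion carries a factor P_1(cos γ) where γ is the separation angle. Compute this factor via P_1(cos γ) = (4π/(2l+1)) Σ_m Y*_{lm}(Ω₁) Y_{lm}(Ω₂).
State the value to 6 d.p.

Summing Y*_{l m}(θ₁,φ₁)·Y_{l m}(θ₂,φ₂) over m ∈ [−1, 1]; prefactor 4π/(2·1+1) = 4.188790:
  [-1]  conj(Y_{1,-1})(Ω₁) = (-0.272489, -0.038596) ; Y_{1,-1}(Ω₂) = (0.235229, -0.005694) ; Δ = (-0.064317, -0.007528)
  [+0]  conj(Y_{1,0})(Ω₁) = (-0.295386, -0.000000) ; Y_{1,0}(Ω₂) = (-0.357774, 0.000000) ; Δ = (0.105681, 0.000000)
  [+1]  conj(Y_{1,1})(Ω₁) = (0.272489, -0.038596) ; Y_{1,1}(Ω₂) = (-0.235229, -0.005694) ; Δ = (-0.064317, 0.007528)
Σ over m = (-0.022953, 0.000000); ×(4π/3) → (-0.096145, 0.000000). Real part: -0.096145

-0.096145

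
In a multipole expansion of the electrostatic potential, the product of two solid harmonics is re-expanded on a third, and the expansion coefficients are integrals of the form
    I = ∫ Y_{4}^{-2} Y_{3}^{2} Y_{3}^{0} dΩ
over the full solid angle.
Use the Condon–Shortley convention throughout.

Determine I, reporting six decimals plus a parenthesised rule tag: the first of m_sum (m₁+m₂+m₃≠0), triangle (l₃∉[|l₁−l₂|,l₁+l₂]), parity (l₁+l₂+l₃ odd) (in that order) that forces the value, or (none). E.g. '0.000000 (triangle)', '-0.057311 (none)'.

m-sum 0 ✓  L=10 even ✓  1≤3≤7 ✓
Π(2lᵢ+1) = 9×7×7 = 441
triangle coeff Δ(4,3,3) = 1/34650
Σ_t [1,3]: t=1:−1/72 t=2:+1/16 t=3:−1/72 = 5/144
(3j)²=2/77 [(4 3 3; 0 0 0)], sign=-1
Σ_t [3,4]: t=3:−1/72 t=4:+1/96 = -1/288
(3j)²=1/462 [(4 3 3; -2 2 0)], sign=+1
⇒ 4πI² = 3/121
I = (-1)√(3/121/(4π)) = -0.04441841
No selection rule forces the value: the integral is nonzero (none).

-0.044418 (none)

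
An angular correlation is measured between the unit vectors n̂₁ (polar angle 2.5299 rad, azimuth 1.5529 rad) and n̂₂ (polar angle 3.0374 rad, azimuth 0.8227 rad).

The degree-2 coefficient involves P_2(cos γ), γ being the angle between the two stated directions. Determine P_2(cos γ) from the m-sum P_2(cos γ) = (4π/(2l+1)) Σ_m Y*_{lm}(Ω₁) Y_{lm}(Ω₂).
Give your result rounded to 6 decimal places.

Summing Y*_{l m}(θ₁,φ₁)·Y_{l m}(θ₂,φ₂) over m ∈ [−2, 2]; prefactor 4π/(2·2+1) = 2.513274:
  m=-2: Y*=(-0.127299, 0.004558)  Y=(-0.000311, -0.004167)  product (0.000059, 0.000529)
  m=-1: Y*=(-0.006500, -0.363139)  Y=(-0.054360, 0.058575)  product (0.021624, 0.019360)
  m=+0: Y*=(0.318765, -0.000000)  Y=(0.620548, 0.000000)  product (0.197809, 0.000000)
  m=+1: Y*=(0.006500, -0.363139)  Y=(0.054360, 0.058575)  product (0.021624, -0.019360)
  m=+2: Y*=(-0.127299, -0.004558)  Y=(-0.000311, 0.004167)  product (0.000059, -0.000529)
Accumulated sum (0.241175, -0.000000); after 4π/(2l+1) scaling, (0.606138, -0.000000) ⇒ P_2 = 0.606138

0.606138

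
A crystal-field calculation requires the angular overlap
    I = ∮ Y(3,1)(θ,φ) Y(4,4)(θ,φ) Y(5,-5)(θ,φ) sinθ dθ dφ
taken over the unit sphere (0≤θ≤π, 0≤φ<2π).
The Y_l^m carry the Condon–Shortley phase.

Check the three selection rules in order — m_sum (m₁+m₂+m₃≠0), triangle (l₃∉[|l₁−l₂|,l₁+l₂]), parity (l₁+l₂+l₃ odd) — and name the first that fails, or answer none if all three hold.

m₁+m₂+m₃ = 1 + 4 − 5 = 0  ✓
triangle: |3−4|=1 ≤ l₃=5 ≤ 3+4=7  ✓
parity: l₁+l₂+l₃ = 12 is even  ✓

none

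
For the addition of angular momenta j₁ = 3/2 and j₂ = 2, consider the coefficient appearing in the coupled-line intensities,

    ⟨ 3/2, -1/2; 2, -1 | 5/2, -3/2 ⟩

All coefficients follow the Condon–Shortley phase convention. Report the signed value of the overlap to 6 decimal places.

+√(1/35) ≈ +0.169031

√[6·1!2!3!/7! · 1!2!1!3!1!4!] = √(144/35)
  +(−1)^0/∏(0,1,2,1,0,2)! = 1/4  (running 1/4)
  +(−1)^1/∏(1,0,1,0,1,3)! = -1/6  (running 1/12)
⟨..|..⟩ = √(144/35)·(1/12) = +0.169031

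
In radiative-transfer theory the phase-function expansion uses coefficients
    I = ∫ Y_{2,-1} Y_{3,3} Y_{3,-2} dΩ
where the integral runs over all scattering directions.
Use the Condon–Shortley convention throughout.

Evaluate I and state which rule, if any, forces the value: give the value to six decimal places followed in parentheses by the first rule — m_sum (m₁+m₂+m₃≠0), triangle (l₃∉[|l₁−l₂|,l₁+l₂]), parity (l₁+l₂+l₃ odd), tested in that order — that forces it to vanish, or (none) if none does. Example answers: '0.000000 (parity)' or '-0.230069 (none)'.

-0.210261 (none)

Rules hold: Σm=0, L=8 even, 1≤3≤5.
N = 5·7·7 = 245
Δ = 2!·2!·4!/9! = 1/3780
Racah Σ t=0..2: t=0:+1/24 t=1:−1/4 t=2:+1/24 = -1/6
⇒ 3j(2 3 3; 0 0 0)² = 4/105, sgn +1
Racah Σ t=2..2: t=2:+1/48 = 1/48
⇒ 3j(2 3 3; -1 3 -2)² = 5/84, sgn -1
4πI² = N·(3j₀)²·(3jₘ)² = 5/9
I = -1·√(0.555556/4π) = -0.21026104
No selection rule forces the value: the integral is nonzero (none).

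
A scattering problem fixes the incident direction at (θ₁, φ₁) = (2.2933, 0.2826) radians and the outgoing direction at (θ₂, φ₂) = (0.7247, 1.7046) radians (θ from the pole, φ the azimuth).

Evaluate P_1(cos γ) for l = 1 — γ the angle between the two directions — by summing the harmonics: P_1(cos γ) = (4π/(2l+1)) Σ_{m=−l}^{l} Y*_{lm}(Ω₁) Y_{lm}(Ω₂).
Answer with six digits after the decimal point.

-0.421367

Expand P_1 via completeness: Σ_{m} conj(Y_{1,m}) at Ω₁ times Y_{1,m} at Ω₂ —
  [-1]  conj(Y_{1,-1})(Ω₁) = +0.248893+0.072271i ; Y_{1,-1}(Ω₂) = -0.030554-0.226985i ; Δ = +0.008800-0.058703i
  [+0]  conj(Y_{1,0})(Ω₁) = -0.323096-0.000000i ; Y_{1,0}(Ω₂) = +0.365816+0.000000i ; Δ = -0.118194-0.000000i
  [+1]  conj(Y_{1,1})(Ω₁) = -0.248893+0.072271i ; Y_{1,1}(Ω₂) = +0.030554-0.226985i ; Δ = +0.008800+0.058703i
Total Σ_m = -0.100594+0.000000i. Multiply by 4.188790: -0.421367+0.000000i. P_1(cos γ) = -0.421367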